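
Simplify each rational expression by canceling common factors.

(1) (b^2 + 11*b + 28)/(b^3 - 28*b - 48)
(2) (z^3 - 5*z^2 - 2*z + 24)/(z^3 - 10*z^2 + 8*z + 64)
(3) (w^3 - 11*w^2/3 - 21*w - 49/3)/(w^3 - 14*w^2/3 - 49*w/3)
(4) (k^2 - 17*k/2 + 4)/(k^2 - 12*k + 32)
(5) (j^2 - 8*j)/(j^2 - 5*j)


(1) = (b + 7)/(b^2 - 4*b - 12)
(2) = (z - 3)/(z - 8)
(3) = (w + 1)/w
(4) = (2*k - 1)/(2*k - 8)
(5) = (j - 8)/(j - 5)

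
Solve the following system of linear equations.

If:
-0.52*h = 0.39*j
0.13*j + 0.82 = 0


Then:
h = 4.73
j = -6.31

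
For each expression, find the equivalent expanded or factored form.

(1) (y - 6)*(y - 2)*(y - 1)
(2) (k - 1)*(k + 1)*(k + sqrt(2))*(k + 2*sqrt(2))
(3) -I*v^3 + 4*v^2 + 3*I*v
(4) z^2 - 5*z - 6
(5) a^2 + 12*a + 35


(1) = y^3 - 9*y^2 + 20*y - 12
(2) = k^4 + 3*sqrt(2)*k^3 + 3*k^2 - 3*sqrt(2)*k - 4
(3) = v*(v + 3*I)*(-I*v + 1)
(4) = (z - 6)*(z + 1)
(5) = (a + 5)*(a + 7)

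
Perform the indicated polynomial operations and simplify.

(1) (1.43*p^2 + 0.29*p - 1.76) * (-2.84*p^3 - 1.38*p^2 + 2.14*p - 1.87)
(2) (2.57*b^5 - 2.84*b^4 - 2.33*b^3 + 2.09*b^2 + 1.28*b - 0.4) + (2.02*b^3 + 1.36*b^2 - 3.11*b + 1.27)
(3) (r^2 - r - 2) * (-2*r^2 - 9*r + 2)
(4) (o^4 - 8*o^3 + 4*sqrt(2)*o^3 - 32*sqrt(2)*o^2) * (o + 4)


(1) = -4.0612*p^5 - 2.797*p^4 + 7.6584*p^3 + 0.3753*p^2 - 4.3087*p + 3.2912
(2) = 2.57*b^5 - 2.84*b^4 - 0.31*b^3 + 3.45*b^2 - 1.83*b + 0.87
(3) = -2*r^4 - 7*r^3 + 15*r^2 + 16*r - 4
(4) = o^5 - 4*o^4 + 4*sqrt(2)*o^4 - 32*o^3 - 16*sqrt(2)*o^3 - 128*sqrt(2)*o^2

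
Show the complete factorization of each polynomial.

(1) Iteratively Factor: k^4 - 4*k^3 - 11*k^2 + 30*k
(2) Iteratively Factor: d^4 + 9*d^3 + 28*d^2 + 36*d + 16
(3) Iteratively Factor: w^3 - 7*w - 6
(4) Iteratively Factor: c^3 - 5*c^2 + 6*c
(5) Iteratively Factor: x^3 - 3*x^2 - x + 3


(1) = (k)*(k^3 - 4*k^2 - 11*k + 30) = k*(k - 5)*(k^2 + k - 6) = k*(k - 5)*(k - 2)*(k + 3)
(2) = (d + 1)*(d^3 + 8*d^2 + 20*d + 16) = (d + 1)*(d + 2)*(d^2 + 6*d + 8) = (d + 1)*(d + 2)^2*(d + 4)
(3) = (w + 1)*(w^2 - w - 6) = (w + 1)*(w + 2)*(w - 3)
(4) = (c)*(c^2 - 5*c + 6) = c*(c - 2)*(c - 3)
(5) = (x - 3)*(x^2 - 1) = (x - 3)*(x - 1)*(x + 1)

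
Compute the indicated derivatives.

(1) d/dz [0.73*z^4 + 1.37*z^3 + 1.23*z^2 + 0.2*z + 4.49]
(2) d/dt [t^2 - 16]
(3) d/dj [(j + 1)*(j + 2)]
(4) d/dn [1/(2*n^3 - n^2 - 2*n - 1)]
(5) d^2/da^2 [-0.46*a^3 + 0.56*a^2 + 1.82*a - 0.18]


(1) = 2.92*z^3 + 4.11*z^2 + 2.46*z + 0.2
(2) = 2*t
(3) = 2*j + 3
(4) = 2*(-3*n^2 + n + 1)/(-2*n^3 + n^2 + 2*n + 1)^2
(5) = 1.12 - 2.76*a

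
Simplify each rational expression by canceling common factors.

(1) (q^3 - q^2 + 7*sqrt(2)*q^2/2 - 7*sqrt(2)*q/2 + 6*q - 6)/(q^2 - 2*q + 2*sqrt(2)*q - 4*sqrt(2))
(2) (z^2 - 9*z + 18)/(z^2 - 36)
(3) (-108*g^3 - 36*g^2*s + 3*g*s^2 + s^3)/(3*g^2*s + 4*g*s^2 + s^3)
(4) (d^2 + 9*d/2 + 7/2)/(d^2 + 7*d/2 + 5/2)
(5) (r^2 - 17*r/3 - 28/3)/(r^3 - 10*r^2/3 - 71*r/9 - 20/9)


(1) = (2*q^2 + q*(-2 + 3*sqrt(2)) - 3*sqrt(2))/(2*q - 4)
(2) = (z - 3)/(z + 6)
(3) = (-36*g^2 + s^2)/(g*s + s^2)
(4) = (2*d + 7)/(2*d + 5)
(5) = (3*r - 21)/(3*r^2 - 14*r - 5)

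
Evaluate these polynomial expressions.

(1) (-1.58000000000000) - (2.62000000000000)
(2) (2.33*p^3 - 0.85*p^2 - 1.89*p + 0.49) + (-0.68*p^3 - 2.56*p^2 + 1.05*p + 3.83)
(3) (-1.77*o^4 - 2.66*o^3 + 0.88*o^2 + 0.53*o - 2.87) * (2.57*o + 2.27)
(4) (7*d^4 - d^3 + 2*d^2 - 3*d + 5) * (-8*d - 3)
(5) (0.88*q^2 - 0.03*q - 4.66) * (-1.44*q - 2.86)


(1) = -4.20000000000000
(2) = 1.65*p^3 - 3.41*p^2 - 0.84*p + 4.32
(3) = -4.5489*o^5 - 10.8541*o^4 - 3.7766*o^3 + 3.3597*o^2 - 6.1728*o - 6.5149
(4) = -56*d^5 - 13*d^4 - 13*d^3 + 18*d^2 - 31*d - 15
(5) = -1.2672*q^3 - 2.4736*q^2 + 6.7962*q + 13.3276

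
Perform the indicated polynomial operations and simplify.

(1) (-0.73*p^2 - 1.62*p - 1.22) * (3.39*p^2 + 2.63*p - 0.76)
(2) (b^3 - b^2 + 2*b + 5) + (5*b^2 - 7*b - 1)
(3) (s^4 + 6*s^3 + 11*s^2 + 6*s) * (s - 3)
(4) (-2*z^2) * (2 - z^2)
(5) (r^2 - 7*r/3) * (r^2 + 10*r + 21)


(1) = -2.4747*p^4 - 7.4117*p^3 - 7.8416*p^2 - 1.9774*p + 0.9272
(2) = b^3 + 4*b^2 - 5*b + 4
(3) = s^5 + 3*s^4 - 7*s^3 - 27*s^2 - 18*s
(4) = 2*z^4 - 4*z^2
(5) = r^4 + 23*r^3/3 - 7*r^2/3 - 49*r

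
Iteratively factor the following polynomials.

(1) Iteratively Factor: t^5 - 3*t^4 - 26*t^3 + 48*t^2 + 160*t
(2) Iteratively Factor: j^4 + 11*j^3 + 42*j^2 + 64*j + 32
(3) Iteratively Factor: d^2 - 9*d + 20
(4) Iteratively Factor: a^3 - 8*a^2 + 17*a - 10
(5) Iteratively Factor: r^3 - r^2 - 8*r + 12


(1) = (t + 4)*(t^4 - 7*t^3 + 2*t^2 + 40*t) = t*(t + 4)*(t^3 - 7*t^2 + 2*t + 40) = t*(t + 2)*(t + 4)*(t^2 - 9*t + 20) = t*(t - 4)*(t + 2)*(t + 4)*(t - 5)
(2) = (j + 2)*(j^3 + 9*j^2 + 24*j + 16) = (j + 1)*(j + 2)*(j^2 + 8*j + 16) = (j + 1)*(j + 2)*(j + 4)*(j + 4)
(3) = (d - 5)*(d - 4)
(4) = (a - 2)*(a^2 - 6*a + 5) = (a - 5)*(a - 2)*(a - 1)
(5) = (r - 2)*(r^2 + r - 6) = (r - 2)*(r + 3)*(r - 2)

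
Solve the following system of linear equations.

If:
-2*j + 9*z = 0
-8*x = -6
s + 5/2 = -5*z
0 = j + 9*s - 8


Then:
j = -61/18
s = 205/162
x = 3/4
z = -61/81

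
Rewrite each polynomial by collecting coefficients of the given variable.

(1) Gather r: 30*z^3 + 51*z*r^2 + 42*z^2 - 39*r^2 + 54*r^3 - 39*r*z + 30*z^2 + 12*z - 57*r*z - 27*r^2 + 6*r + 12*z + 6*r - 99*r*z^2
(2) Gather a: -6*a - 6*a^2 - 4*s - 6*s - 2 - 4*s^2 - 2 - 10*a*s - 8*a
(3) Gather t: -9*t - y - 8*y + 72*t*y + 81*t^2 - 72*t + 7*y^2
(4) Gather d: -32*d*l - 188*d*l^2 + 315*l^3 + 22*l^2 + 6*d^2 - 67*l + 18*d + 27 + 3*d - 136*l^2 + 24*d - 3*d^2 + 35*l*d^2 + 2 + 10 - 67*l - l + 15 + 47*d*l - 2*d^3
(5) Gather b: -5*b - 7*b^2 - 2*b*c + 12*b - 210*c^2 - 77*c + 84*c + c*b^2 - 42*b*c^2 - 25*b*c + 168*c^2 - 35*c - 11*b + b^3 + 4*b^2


(1) = 54*r^3 + r^2*(51*z - 66) + r*(-99*z^2 - 96*z + 12) + 30*z^3 + 72*z^2 + 24*z
(2) = -6*a^2 + a*(-10*s - 14) - 4*s^2 - 10*s - 4
(3) = 81*t^2 + t*(72*y - 81) + 7*y^2 - 9*y
(4) = -2*d^3 + d^2*(35*l + 3) + d*(-188*l^2 + 15*l + 45) + 315*l^3 - 114*l^2 - 135*l + 54
(5) = b^3 + b^2*(c - 3) + b*(-42*c^2 - 27*c - 4) - 42*c^2 - 28*c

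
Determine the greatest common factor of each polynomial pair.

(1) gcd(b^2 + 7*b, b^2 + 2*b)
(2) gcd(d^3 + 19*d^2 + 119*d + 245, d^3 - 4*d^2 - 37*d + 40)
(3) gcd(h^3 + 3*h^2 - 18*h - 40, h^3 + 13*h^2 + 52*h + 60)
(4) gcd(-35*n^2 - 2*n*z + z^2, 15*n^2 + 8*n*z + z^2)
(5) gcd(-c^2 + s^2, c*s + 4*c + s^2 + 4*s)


(1) = b
(2) = gcd((d + 5)*(d + 7)^2, (d - 8)*(d - 1)*(d + 5)) = d + 5
(3) = gcd((h - 4)*(h + 2)*(h + 5), (h + 2)*(h + 5)*(h + 6)) = h^2 + 7*h + 10
(4) = gcd((-7*n + z)*(5*n + z), (3*n + z)*(5*n + z)) = 5*n + z
(5) = c + s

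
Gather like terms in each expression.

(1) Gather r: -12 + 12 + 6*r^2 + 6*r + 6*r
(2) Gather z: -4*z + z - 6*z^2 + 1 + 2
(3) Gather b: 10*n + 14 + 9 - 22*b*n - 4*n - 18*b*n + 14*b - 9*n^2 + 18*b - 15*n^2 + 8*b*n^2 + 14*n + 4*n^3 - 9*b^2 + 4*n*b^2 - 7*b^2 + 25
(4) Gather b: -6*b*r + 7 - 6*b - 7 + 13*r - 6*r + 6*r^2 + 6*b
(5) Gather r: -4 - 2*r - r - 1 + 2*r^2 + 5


(1) = 6*r^2 + 12*r
(2) = -6*z^2 - 3*z + 3
(3) = b^2*(4*n - 16) + b*(8*n^2 - 40*n + 32) + 4*n^3 - 24*n^2 + 20*n + 48
(4) = -6*b*r + 6*r^2 + 7*r
(5) = 2*r^2 - 3*r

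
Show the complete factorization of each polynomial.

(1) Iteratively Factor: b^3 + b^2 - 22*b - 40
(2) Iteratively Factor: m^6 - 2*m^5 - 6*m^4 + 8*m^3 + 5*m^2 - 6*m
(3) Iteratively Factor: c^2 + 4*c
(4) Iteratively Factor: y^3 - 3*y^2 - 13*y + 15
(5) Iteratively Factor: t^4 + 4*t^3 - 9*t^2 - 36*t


(1) = (b - 5)*(b^2 + 6*b + 8) = (b - 5)*(b + 2)*(b + 4)
(2) = (m)*(m^5 - 2*m^4 - 6*m^3 + 8*m^2 + 5*m - 6) = m*(m - 3)*(m^4 + m^3 - 3*m^2 - m + 2) = m*(m - 3)*(m + 2)*(m^3 - m^2 - m + 1) = m*(m - 3)*(m - 1)*(m + 2)*(m^2 - 1) = m*(m - 3)*(m - 1)^2*(m + 2)*(m + 1)
(3) = (c)*(c + 4)
(4) = (y - 5)*(y^2 + 2*y - 3) = (y - 5)*(y + 3)*(y - 1)
(5) = (t - 3)*(t^3 + 7*t^2 + 12*t) = t*(t - 3)*(t^2 + 7*t + 12) = t*(t - 3)*(t + 4)*(t + 3)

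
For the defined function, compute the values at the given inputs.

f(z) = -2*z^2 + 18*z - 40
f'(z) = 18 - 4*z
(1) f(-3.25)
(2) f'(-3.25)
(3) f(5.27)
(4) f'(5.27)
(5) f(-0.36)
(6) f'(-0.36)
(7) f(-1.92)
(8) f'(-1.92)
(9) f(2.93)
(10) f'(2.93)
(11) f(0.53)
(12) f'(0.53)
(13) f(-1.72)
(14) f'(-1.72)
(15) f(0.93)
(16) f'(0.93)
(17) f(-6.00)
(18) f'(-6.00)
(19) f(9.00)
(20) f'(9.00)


(1) = -119.62
(2) = 31.00
(3) = -0.69
(4) = -3.08
(5) = -46.74
(6) = 19.44
(7) = -81.93
(8) = 25.68
(9) = -4.43
(10) = 6.28
(11) = -31.02
(12) = 15.88
(13) = -76.88
(14) = 24.88
(15) = -24.99
(16) = 14.28
(17) = -220.00
(18) = 42.00
(19) = -40.00
(20) = -18.00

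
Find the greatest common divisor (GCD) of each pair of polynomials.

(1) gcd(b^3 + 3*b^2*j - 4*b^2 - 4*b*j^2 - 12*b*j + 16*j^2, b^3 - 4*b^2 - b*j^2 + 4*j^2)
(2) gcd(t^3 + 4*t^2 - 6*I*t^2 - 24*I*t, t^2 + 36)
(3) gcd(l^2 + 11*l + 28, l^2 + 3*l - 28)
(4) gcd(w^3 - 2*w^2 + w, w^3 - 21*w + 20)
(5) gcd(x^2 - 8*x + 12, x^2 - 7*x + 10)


(1) = b^2 - b*j - 4*b + 4*j
(2) = gcd(t*(t + 4)*(t - 6*I), (t - 6*I)*(t + 6*I)) = t - 6*I
(3) = gcd((l + 4)*(l + 7), (l - 4)*(l + 7)) = l + 7
(4) = gcd(w*(w - 1)^2, (w - 4)*(w - 1)*(w + 5)) = w - 1
(5) = gcd((x - 6)*(x - 2), (x - 5)*(x - 2)) = x - 2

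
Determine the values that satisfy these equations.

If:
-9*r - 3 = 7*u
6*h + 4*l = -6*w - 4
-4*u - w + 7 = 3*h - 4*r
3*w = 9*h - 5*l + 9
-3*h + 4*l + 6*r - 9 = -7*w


Then:
h = -6875/3774
l = -2277/629
r = -730/629
u = 669/629
w = 4489/1258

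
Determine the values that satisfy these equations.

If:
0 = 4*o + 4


Then:
o = -1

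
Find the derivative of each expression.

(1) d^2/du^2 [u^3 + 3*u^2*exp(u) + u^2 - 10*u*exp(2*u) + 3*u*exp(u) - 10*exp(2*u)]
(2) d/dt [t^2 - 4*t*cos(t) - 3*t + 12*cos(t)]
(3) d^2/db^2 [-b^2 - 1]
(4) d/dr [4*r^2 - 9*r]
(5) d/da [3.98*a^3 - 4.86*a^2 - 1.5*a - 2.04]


(1) = 3*u^2*exp(u) - 40*u*exp(2*u) + 15*u*exp(u) + 6*u - 80*exp(2*u) + 12*exp(u) + 2
(2) = 4*t*sin(t) + 2*t - 12*sin(t) - 4*cos(t) - 3
(3) = -2
(4) = 8*r - 9
(5) = 11.94*a^2 - 9.72*a - 1.5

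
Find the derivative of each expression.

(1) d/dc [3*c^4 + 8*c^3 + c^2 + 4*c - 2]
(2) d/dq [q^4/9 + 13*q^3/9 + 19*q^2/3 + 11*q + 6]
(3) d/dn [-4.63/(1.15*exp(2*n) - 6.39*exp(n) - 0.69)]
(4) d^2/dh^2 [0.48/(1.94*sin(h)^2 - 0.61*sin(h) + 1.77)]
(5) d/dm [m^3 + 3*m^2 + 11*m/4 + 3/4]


(1) = 12*c^3 + 24*c^2 + 2*c + 4
(2) = 4*q^3/9 + 13*q^2/3 + 38*q/3 + 11
(3) = (10.649*exp(n) - 29.5857)*exp(n)/(-1.15*exp(2*n) + 6.39*exp(n) + 0.69)^2
(4) = (-7.226112*sin(h)^4 + 1.704096*sin(h)^3 + 17.253456*sin(h)^2 - 3.926448*sin(h) - 2.939232)/(1.94*sin(h)^2 - 0.61*sin(h) + 1.77)^3
(5) = 3*m^2 + 6*m + 11/4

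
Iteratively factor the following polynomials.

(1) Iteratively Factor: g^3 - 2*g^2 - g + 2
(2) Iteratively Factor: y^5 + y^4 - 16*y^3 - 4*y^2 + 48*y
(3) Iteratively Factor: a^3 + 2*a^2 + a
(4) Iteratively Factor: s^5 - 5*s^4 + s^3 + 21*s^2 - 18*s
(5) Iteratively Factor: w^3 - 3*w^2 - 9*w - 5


(1) = (g - 1)*(g^2 - g - 2) = (g - 2)*(g - 1)*(g + 1)
(2) = (y - 3)*(y^4 + 4*y^3 - 4*y^2 - 16*y) = y*(y - 3)*(y^3 + 4*y^2 - 4*y - 16) = y*(y - 3)*(y - 2)*(y^2 + 6*y + 8) = y*(y - 3)*(y - 2)*(y + 4)*(y + 2)
(3) = (a + 1)*(a^2 + a) = (a + 1)^2*(a)
(4) = (s)*(s^4 - 5*s^3 + s^2 + 21*s - 18) = s*(s - 1)*(s^3 - 4*s^2 - 3*s + 18) = s*(s - 3)*(s - 1)*(s^2 - s - 6) = s*(s - 3)*(s - 1)*(s + 2)*(s - 3)
(5) = (w + 1)*(w^2 - 4*w - 5) = (w + 1)^2*(w - 5)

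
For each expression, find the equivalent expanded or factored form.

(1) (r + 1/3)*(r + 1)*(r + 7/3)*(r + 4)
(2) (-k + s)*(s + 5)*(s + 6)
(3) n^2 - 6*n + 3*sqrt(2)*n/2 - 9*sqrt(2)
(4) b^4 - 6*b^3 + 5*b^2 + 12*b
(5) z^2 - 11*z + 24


(1) = r^4 + 23*r^3/3 + 163*r^2/9 + 131*r/9 + 28/9
(2) = -k*s^2 - 11*k*s - 30*k + s^3 + 11*s^2 + 30*s
(3) = (n - 6)*(n + 3*sqrt(2)/2)
(4) = b*(b - 4)*(b - 3)*(b + 1)
(5) = (z - 8)*(z - 3)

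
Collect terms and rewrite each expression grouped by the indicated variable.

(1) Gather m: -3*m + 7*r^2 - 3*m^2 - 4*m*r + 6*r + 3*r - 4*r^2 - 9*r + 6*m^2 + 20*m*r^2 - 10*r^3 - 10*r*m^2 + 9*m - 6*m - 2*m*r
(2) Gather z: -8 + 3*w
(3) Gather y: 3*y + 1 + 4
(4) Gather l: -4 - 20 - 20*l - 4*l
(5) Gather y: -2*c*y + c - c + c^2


(1) = m^2*(3 - 10*r) + m*(20*r^2 - 6*r) - 10*r^3 + 3*r^2
(2) = 3*w - 8
(3) = 3*y + 5
(4) = -24*l - 24
(5) = c^2 - 2*c*y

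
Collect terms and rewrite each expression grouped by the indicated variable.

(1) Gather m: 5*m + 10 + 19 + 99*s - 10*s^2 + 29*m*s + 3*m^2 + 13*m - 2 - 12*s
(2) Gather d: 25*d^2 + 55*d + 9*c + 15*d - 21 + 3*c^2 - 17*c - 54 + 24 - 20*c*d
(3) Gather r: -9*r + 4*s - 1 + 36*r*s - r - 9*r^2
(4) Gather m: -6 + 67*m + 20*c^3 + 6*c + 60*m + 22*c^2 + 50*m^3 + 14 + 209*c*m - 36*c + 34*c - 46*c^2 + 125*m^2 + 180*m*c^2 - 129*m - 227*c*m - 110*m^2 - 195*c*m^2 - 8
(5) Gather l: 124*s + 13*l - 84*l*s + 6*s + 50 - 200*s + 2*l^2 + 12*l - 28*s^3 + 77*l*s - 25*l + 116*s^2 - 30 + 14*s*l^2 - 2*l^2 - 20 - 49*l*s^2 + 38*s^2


(1) = 3*m^2 + m*(29*s + 18) - 10*s^2 + 87*s + 27
(2) = 3*c^2 - 8*c + 25*d^2 + d*(70 - 20*c) - 51
(3) = -9*r^2 + r*(36*s - 10) + 4*s - 1
(4) = 20*c^3 - 24*c^2 + 4*c + 50*m^3 + m^2*(15 - 195*c) + m*(180*c^2 - 18*c - 2)
(5) = 14*l^2*s + l*(-49*s^2 - 7*s) - 28*s^3 + 154*s^2 - 70*s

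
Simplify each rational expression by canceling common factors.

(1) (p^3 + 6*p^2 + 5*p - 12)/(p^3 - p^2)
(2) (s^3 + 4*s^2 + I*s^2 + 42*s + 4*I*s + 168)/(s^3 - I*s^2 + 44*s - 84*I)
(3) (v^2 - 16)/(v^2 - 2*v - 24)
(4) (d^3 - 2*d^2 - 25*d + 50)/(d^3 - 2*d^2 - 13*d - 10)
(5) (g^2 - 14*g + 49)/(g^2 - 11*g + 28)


(1) = (p^2 + 7*p + 12)/p^2
(2) = (s + 4)/(s - 2*I)
(3) = (v - 4)/(v - 6)
(4) = (d^2 + 3*d - 10)/(d^2 + 3*d + 2)
(5) = (g - 7)/(g - 4)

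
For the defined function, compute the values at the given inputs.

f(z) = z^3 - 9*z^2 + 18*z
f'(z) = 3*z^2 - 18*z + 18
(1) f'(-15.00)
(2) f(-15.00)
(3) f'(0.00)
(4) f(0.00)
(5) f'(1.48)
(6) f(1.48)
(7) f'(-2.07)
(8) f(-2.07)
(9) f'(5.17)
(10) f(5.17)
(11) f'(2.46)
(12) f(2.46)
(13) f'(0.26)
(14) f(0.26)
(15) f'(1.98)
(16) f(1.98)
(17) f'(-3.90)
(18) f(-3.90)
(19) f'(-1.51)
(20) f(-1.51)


(1) = 963.00
(2) = -5670.00
(3) = 18.00
(4) = 0.00
(5) = -2.07
(6) = 10.17
(7) = 68.11
(8) = -84.69
(9) = 5.13
(10) = -9.31
(11) = -8.13
(12) = 4.70
(13) = 13.52
(14) = 4.09
(15) = -5.88
(16) = 8.12
(17) = 133.83
(18) = -266.41
(19) = 52.02
(20) = -51.14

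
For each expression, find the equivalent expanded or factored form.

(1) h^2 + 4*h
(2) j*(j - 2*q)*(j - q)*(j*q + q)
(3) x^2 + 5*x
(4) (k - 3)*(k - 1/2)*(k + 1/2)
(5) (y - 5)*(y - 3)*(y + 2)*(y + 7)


(1) = h*(h + 4)
(2) = j^4*q - 3*j^3*q^2 + j^3*q + 2*j^2*q^3 - 3*j^2*q^2 + 2*j*q^3
(3) = x*(x + 5)
(4) = k^3 - 3*k^2 - k/4 + 3/4
(5) = y^4 + y^3 - 43*y^2 + 23*y + 210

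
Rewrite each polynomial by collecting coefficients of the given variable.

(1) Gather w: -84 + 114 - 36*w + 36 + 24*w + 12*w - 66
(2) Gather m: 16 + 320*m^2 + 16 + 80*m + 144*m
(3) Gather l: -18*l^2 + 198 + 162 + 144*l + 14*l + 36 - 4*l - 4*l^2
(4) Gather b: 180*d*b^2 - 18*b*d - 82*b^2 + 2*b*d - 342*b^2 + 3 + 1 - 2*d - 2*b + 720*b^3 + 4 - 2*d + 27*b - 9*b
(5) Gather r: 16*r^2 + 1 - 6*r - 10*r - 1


(1) = 0
(2) = 320*m^2 + 224*m + 32
(3) = -22*l^2 + 154*l + 396
(4) = 720*b^3 + b^2*(180*d - 424) + b*(16 - 16*d) - 4*d + 8
(5) = 16*r^2 - 16*r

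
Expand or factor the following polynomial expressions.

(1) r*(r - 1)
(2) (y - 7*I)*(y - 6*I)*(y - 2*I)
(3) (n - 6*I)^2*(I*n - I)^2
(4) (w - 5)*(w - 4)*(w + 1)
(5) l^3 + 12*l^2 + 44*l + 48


(1) = r^2 - r
(2) = y^3 - 15*I*y^2 - 68*y + 84*I
(3) = -n^4 + 2*n^3 + 12*I*n^3 + 35*n^2 - 24*I*n^2 - 72*n + 12*I*n + 36
(4) = w^3 - 8*w^2 + 11*w + 20
(5) = (l + 2)*(l + 4)*(l + 6)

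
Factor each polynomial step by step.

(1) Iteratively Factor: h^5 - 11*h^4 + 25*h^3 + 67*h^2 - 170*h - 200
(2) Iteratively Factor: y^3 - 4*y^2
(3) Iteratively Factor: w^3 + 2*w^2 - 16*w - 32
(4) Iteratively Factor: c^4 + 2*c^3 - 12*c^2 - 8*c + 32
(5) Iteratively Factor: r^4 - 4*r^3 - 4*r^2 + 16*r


(1) = (h - 5)*(h^4 - 6*h^3 - 5*h^2 + 42*h + 40) = (h - 5)*(h - 4)*(h^3 - 2*h^2 - 13*h - 10) = (h - 5)^2*(h - 4)*(h^2 + 3*h + 2) = (h - 5)^2*(h - 4)*(h + 2)*(h + 1)
(2) = (y - 4)*(y^2) = y*(y - 4)*(y)
(3) = (w + 4)*(w^2 - 2*w - 8) = (w - 4)*(w + 4)*(w + 2)
(4) = (c - 2)*(c^3 + 4*c^2 - 4*c - 16) = (c - 2)*(c + 4)*(c^2 - 4) = (c - 2)*(c + 2)*(c + 4)*(c - 2)
(5) = (r - 2)*(r^3 - 2*r^2 - 8*r) = r*(r - 2)*(r^2 - 2*r - 8) = r*(r - 2)*(r + 2)*(r - 4)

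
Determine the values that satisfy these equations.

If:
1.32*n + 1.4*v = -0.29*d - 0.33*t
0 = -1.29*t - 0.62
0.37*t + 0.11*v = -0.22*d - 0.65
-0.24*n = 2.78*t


Then:
d = 0.47
n = 5.57
t = -0.48
v = -5.23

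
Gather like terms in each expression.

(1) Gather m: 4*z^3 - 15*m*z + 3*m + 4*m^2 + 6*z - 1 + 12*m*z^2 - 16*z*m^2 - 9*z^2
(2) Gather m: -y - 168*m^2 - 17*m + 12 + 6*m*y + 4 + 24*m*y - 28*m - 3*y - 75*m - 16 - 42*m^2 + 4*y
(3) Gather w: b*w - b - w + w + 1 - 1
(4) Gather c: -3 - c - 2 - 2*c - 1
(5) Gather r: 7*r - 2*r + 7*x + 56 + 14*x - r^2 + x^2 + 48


(1) = m^2*(4 - 16*z) + m*(12*z^2 - 15*z + 3) + 4*z^3 - 9*z^2 + 6*z - 1
(2) = -210*m^2 + m*(30*y - 120)
(3) = b*w - b
(4) = -3*c - 6
(5) = -r^2 + 5*r + x^2 + 21*x + 104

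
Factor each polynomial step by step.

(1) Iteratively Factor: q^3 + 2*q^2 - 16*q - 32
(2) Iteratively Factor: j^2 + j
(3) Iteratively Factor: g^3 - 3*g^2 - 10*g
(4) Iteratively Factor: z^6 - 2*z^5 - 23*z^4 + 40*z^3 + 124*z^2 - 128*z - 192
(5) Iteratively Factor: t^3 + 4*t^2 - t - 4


(1) = (q - 4)*(q^2 + 6*q + 8) = (q - 4)*(q + 4)*(q + 2)
(2) = (j)*(j + 1)
(3) = (g)*(g^2 - 3*g - 10) = g*(g + 2)*(g - 5)
(4) = (z + 2)*(z^5 - 4*z^4 - 15*z^3 + 70*z^2 - 16*z - 96) = (z + 1)*(z + 2)*(z^4 - 5*z^3 - 10*z^2 + 80*z - 96) = (z - 3)*(z + 1)*(z + 2)*(z^3 - 2*z^2 - 16*z + 32) = (z - 3)*(z - 2)*(z + 1)*(z + 2)*(z^2 - 16) = (z - 3)*(z - 2)*(z + 1)*(z + 2)*(z + 4)*(z - 4)
(5) = (t - 1)*(t^2 + 5*t + 4) = (t - 1)*(t + 4)*(t + 1)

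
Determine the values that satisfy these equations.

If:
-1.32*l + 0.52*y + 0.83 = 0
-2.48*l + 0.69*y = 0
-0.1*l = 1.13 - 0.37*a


Then:
a = 2.65
l = -1.51
y = -5.43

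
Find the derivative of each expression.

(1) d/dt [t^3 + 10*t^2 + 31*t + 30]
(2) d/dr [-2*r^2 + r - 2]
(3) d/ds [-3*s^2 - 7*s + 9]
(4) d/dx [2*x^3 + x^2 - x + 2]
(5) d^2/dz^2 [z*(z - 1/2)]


(1) = 3*t^2 + 20*t + 31
(2) = 1 - 4*r
(3) = -6*s - 7
(4) = 6*x^2 + 2*x - 1
(5) = 2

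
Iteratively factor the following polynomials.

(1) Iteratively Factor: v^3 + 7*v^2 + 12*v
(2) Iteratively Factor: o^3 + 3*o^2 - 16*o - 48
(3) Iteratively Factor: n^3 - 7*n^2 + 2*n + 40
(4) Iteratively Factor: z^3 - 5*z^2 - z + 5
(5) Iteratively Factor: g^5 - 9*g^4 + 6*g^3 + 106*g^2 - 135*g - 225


(1) = (v + 4)*(v^2 + 3*v) = v*(v + 4)*(v + 3)
(2) = (o + 3)*(o^2 - 16) = (o + 3)*(o + 4)*(o - 4)
(3) = (n - 5)*(n^2 - 2*n - 8) = (n - 5)*(n - 4)*(n + 2)
(4) = (z + 1)*(z^2 - 6*z + 5) = (z - 1)*(z + 1)*(z - 5)
(5) = (g - 3)*(g^4 - 6*g^3 - 12*g^2 + 70*g + 75) = (g - 3)*(g + 1)*(g^3 - 7*g^2 - 5*g + 75) = (g - 5)*(g - 3)*(g + 1)*(g^2 - 2*g - 15) = (g - 5)*(g - 3)*(g + 1)*(g + 3)*(g - 5)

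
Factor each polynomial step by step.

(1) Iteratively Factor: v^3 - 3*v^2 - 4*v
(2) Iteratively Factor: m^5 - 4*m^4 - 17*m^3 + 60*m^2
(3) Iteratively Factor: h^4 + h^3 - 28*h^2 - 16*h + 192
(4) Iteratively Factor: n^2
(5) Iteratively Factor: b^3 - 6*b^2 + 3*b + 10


(1) = (v)*(v^2 - 3*v - 4) = v*(v + 1)*(v - 4)
(2) = (m - 5)*(m^4 + m^3 - 12*m^2) = m*(m - 5)*(m^3 + m^2 - 12*m) = m*(m - 5)*(m - 3)*(m^2 + 4*m) = m^2*(m - 5)*(m - 3)*(m + 4)
(3) = (h - 3)*(h^3 + 4*h^2 - 16*h - 64) = (h - 4)*(h - 3)*(h^2 + 8*h + 16) = (h - 4)*(h - 3)*(h + 4)*(h + 4)
(4) = (n)*(n)
(5) = (b + 1)*(b^2 - 7*b + 10) = (b - 5)*(b + 1)*(b - 2)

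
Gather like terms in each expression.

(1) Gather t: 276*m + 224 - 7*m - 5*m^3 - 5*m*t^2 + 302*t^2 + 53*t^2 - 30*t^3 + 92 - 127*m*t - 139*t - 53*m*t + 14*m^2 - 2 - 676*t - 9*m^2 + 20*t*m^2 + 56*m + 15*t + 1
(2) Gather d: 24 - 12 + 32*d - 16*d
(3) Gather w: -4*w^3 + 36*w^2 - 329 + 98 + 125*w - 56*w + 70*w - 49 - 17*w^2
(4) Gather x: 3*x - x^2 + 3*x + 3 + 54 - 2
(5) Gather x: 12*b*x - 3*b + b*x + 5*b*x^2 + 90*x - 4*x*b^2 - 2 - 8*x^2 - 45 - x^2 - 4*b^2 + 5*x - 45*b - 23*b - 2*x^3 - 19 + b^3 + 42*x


(1) = -5*m^3 + 5*m^2 + 325*m - 30*t^3 + t^2*(355 - 5*m) + t*(20*m^2 - 180*m - 800) + 315
(2) = 16*d + 12
(3) = -4*w^3 + 19*w^2 + 139*w - 280
(4) = -x^2 + 6*x + 55
(5) = b^3 - 4*b^2 - 71*b - 2*x^3 + x^2*(5*b - 9) + x*(-4*b^2 + 13*b + 137) - 66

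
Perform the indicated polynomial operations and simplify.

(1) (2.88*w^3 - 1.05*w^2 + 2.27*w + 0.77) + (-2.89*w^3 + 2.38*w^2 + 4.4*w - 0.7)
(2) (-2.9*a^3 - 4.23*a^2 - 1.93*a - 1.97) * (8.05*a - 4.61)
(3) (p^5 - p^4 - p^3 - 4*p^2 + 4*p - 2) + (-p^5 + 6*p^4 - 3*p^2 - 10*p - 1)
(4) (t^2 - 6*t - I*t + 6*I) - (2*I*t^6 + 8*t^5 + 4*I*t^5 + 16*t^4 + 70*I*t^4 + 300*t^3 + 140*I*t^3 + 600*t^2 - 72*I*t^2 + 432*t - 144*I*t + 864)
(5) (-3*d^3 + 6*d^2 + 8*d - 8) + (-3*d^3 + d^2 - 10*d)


(1) = -0.01*w^3 + 1.33*w^2 + 6.67*w + 0.07
(2) = -23.345*a^4 - 20.6825*a^3 + 3.9638*a^2 - 6.9612*a + 9.0817
(3) = 5*p^4 - p^3 - 7*p^2 - 6*p - 3
(4) = -2*I*t^6 - 8*t^5 - 4*I*t^5 - 16*t^4 - 70*I*t^4 - 300*t^3 - 140*I*t^3 - 599*t^2 + 72*I*t^2 - 438*t + 143*I*t - 864 + 6*I
(5) = -6*d^3 + 7*d^2 - 2*d - 8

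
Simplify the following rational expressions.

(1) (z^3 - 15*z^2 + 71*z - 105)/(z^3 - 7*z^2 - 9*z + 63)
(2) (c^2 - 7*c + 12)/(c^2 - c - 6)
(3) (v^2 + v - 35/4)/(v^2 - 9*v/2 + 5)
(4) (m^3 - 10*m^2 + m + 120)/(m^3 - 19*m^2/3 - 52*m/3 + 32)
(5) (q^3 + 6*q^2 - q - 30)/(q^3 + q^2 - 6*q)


(1) = (z - 5)/(z + 3)
(2) = (c - 4)/(c + 2)
(3) = (2*v + 7)/(2*v - 4)
(4) = (3*m - 15)/(3*m - 4)
(5) = (q + 5)/q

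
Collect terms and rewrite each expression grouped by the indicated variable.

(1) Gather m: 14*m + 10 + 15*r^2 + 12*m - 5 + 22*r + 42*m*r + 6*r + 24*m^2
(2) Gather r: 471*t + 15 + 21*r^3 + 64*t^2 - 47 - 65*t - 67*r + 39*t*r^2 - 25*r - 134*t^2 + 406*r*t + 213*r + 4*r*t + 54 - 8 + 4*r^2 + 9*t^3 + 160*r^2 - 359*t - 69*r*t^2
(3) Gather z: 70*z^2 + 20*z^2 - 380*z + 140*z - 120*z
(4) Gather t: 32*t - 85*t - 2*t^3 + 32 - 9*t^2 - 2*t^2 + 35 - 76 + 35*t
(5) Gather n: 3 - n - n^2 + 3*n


(1) = 24*m^2 + m*(42*r + 26) + 15*r^2 + 28*r + 5
(2) = 21*r^3 + r^2*(39*t + 164) + r*(-69*t^2 + 410*t + 121) + 9*t^3 - 70*t^2 + 47*t + 14
(3) = 90*z^2 - 360*z
(4) = -2*t^3 - 11*t^2 - 18*t - 9
(5) = -n^2 + 2*n + 3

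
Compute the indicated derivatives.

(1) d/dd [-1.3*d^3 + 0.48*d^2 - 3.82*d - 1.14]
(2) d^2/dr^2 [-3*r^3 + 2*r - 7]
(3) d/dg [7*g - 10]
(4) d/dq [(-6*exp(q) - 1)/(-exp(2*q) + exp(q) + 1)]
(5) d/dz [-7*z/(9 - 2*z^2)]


(1) = -3.9*d^2 + 0.96*d - 3.82
(2) = -18*r
(3) = 7
(4) = (-(2*exp(q) - 1)*(6*exp(q) + 1) + 6*exp(2*q) - 6*exp(q) - 6)*exp(q)/(-exp(2*q) + exp(q) + 1)^2
(5) = 7*(-2*z^2 - 9)/(4*z^4 - 36*z^2 + 81)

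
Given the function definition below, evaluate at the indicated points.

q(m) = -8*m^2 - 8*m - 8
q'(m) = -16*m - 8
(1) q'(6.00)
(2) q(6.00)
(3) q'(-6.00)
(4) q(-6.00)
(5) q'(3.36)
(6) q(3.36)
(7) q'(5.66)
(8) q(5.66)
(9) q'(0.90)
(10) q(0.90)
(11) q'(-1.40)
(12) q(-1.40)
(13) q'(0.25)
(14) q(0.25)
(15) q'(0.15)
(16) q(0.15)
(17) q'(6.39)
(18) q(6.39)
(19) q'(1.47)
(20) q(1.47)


(1) = -104.00
(2) = -344.00
(3) = 88.00
(4) = -248.00
(5) = -61.76
(6) = -125.20
(7) = -98.56
(8) = -309.56
(9) = -22.40
(10) = -21.68
(11) = 14.40
(12) = -12.48
(13) = -12.00
(14) = -10.50
(15) = -10.40
(16) = -9.38
(17) = -110.24
(18) = -385.78
(19) = -31.52
(20) = -37.05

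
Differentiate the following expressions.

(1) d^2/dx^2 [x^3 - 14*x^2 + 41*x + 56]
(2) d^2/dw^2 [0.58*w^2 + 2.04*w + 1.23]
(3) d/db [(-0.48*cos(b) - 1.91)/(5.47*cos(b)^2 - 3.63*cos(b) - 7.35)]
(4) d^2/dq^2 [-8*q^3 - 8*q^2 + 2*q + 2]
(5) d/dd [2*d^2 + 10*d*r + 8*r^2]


(1) = 6*x - 28
(2) = 1.16000000000000
(3) = (-2.6256*cos(b)^2 - 20.8954*cos(b) + 3.4053)*sin(b)/(29.9209*cos(b)^4 - 39.7122*cos(b)^3 - 67.2321*cos(b)^2 + 53.361*cos(b) + 54.0225)
(4) = -48*q - 16
(5) = 4*d + 10*r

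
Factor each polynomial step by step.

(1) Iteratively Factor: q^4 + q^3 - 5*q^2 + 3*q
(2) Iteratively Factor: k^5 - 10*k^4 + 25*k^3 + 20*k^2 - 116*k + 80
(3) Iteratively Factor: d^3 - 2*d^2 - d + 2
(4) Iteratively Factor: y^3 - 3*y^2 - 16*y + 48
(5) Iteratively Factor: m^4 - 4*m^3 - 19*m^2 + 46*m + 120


(1) = (q - 1)*(q^3 + 2*q^2 - 3*q) = (q - 1)*(q + 3)*(q^2 - q) = q*(q - 1)*(q + 3)*(q - 1)
(2) = (k - 1)*(k^4 - 9*k^3 + 16*k^2 + 36*k - 80) = (k - 1)*(k + 2)*(k^3 - 11*k^2 + 38*k - 40) = (k - 5)*(k - 1)*(k + 2)*(k^2 - 6*k + 8) = (k - 5)*(k - 4)*(k - 1)*(k + 2)*(k - 2)
(3) = (d - 2)*(d^2 - 1) = (d - 2)*(d + 1)*(d - 1)
(4) = (y - 3)*(y^2 - 16) = (y - 4)*(y - 3)*(y + 4)
(5) = (m - 4)*(m^3 - 19*m - 30) = (m - 4)*(m + 3)*(m^2 - 3*m - 10) = (m - 4)*(m + 2)*(m + 3)*(m - 5)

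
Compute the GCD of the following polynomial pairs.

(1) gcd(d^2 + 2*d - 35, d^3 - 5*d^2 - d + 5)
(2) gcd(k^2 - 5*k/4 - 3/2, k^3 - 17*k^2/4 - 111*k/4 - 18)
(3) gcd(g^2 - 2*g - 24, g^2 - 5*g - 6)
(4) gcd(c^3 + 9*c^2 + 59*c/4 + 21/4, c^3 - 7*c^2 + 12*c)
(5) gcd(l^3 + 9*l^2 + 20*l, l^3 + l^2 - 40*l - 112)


(1) = gcd((d - 5)*(d + 7), (d - 5)*(d - 1)*(d + 1)) = d - 5
(2) = k + 3/4
(3) = gcd((g - 6)*(g + 4), (g - 6)*(g + 1)) = g - 6
(4) = gcd((c + 1/2)*(c + 3/2)*(c + 7), c*(c - 4)*(c - 3)) = 1
(5) = l + 4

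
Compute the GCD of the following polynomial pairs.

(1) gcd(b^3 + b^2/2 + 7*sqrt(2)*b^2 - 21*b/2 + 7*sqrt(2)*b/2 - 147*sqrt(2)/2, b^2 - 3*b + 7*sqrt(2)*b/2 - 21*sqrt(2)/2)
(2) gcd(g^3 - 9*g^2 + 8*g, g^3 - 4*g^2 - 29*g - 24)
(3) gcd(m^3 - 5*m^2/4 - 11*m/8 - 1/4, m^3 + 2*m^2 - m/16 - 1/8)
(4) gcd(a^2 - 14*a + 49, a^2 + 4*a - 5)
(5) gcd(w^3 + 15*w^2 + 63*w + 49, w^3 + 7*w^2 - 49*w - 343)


(1) = gcd((b - 3)*(b + 7/2)*(b + 7*sqrt(2)), (b - 3)*(b + 7*sqrt(2)/2)) = b - 3
(2) = gcd(g*(g - 8)*(g - 1), (g - 8)*(g + 1)*(g + 3)) = g - 8
(3) = gcd((m - 2)*(m + 1/4)*(m + 1/2), (m - 1/4)*(m + 1/4)*(m + 2)) = m + 1/4
(4) = gcd((a - 7)^2, (a - 1)*(a + 5)) = 1
(5) = w^2 + 14*w + 49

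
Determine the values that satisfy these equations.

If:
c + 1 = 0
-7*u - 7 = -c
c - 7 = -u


Then:
No Solution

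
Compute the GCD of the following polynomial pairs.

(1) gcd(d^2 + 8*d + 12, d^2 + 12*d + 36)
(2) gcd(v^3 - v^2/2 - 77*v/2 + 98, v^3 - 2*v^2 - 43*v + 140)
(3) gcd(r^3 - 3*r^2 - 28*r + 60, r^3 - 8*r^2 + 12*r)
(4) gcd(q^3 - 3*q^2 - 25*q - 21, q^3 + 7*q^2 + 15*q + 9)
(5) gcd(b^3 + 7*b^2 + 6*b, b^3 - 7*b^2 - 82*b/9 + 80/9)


(1) = gcd((d + 2)*(d + 6), (d + 6)^2) = d + 6
(2) = gcd((v - 4)*(v - 7/2)*(v + 7), (v - 5)*(v - 4)*(v + 7)) = v^2 + 3*v - 28
(3) = gcd((r - 6)*(r - 2)*(r + 5), r*(r - 6)*(r - 2)) = r^2 - 8*r + 12
(4) = q^2 + 4*q + 3
(5) = 1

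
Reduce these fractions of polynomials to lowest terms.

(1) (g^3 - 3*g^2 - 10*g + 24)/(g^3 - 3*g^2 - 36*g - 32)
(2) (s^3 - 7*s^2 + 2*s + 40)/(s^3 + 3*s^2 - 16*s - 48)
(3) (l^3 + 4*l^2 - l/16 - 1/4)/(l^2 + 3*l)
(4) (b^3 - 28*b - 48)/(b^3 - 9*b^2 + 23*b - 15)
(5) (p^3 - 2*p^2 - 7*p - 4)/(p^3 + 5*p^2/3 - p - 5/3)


(1) = (g^3 - 3*g^2 - 10*g + 24)/(g^3 - 3*g^2 - 36*g - 32)
(2) = (s^2 - 3*s - 10)/(s^2 + 7*s + 12)
(3) = (16*l^3 + 64*l^2 - l - 4)/(16*l^2 + 48*l)
(4) = (b^3 - 28*b - 48)/(b^3 - 9*b^2 + 23*b - 15)
(5) = (3*p^2 - 9*p - 12)/(3*p^2 + 2*p - 5)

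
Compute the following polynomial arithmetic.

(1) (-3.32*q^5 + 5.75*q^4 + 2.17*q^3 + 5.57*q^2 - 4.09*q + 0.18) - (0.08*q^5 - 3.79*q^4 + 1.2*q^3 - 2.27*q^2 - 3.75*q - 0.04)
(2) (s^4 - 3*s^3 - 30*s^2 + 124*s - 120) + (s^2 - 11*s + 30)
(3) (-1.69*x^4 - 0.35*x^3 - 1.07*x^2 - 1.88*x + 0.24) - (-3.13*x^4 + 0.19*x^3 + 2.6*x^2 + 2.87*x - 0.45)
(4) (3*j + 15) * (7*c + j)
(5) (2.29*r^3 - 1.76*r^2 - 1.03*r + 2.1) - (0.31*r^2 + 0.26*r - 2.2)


(1) = -3.4*q^5 + 9.54*q^4 + 0.97*q^3 + 7.84*q^2 - 0.34*q + 0.22
(2) = s^4 - 3*s^3 - 29*s^2 + 113*s - 90
(3) = 1.44*x^4 - 0.54*x^3 - 3.67*x^2 - 4.75*x + 0.69
(4) = 21*c*j + 105*c + 3*j^2 + 15*j
(5) = 2.29*r^3 - 2.07*r^2 - 1.29*r + 4.3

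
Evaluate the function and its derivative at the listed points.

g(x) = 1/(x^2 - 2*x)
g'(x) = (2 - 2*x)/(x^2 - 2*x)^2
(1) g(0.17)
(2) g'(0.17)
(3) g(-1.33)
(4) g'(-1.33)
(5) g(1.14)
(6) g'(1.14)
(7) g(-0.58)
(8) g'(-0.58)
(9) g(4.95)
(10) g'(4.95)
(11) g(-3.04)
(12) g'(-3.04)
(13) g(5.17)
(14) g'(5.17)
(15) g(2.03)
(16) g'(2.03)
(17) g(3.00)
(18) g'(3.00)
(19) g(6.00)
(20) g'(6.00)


(1) = -3.21
(2) = 17.15
(3) = 0.23
(4) = 0.24
(5) = -1.02
(6) = -0.29
(7) = 0.67
(8) = 1.41
(9) = 0.07
(10) = -0.04
(11) = 0.07
(12) = 0.03
(13) = 0.06
(14) = -0.03
(15) = 16.42
(16) = -555.43
(17) = 0.33
(18) = -0.44
(19) = 0.04
(20) = -0.02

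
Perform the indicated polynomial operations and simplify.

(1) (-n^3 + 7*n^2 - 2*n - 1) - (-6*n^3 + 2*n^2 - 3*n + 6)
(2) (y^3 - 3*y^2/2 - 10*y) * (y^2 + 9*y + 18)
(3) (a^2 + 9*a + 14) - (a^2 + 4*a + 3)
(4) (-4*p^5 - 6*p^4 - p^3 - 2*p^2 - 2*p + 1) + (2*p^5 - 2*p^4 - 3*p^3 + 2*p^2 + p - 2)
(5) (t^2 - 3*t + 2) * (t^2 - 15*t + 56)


(1) = 5*n^3 + 5*n^2 + n - 7
(2) = y^5 + 15*y^4/2 - 11*y^3/2 - 117*y^2 - 180*y
(3) = 5*a + 11
(4) = -2*p^5 - 8*p^4 - 4*p^3 - p - 1
(5) = t^4 - 18*t^3 + 103*t^2 - 198*t + 112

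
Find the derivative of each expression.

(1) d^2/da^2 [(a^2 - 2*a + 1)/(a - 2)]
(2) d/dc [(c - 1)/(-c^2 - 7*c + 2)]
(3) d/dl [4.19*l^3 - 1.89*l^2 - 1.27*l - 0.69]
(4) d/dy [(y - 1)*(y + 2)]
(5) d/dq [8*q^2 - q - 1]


(1) = 2/(a^3 - 6*a^2 + 12*a - 8)
(2) = (-c^2 - 7*c + (c - 1)*(2*c + 7) + 2)/(c^2 + 7*c - 2)^2
(3) = 12.57*l^2 - 3.78*l - 1.27
(4) = 2*y + 1
(5) = 16*q - 1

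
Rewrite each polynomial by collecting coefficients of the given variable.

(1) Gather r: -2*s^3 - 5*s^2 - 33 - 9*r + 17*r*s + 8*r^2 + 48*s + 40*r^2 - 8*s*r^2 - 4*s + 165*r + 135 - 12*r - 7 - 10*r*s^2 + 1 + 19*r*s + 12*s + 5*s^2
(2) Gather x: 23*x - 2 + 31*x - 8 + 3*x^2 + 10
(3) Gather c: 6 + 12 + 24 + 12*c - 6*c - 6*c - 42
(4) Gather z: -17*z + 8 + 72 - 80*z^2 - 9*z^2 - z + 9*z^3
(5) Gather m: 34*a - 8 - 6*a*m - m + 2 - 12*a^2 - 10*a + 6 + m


(1) = r^2*(48 - 8*s) + r*(-10*s^2 + 36*s + 144) - 2*s^3 + 56*s + 96
(2) = 3*x^2 + 54*x
(3) = 0
(4) = 9*z^3 - 89*z^2 - 18*z + 80
(5) = -12*a^2 - 6*a*m + 24*a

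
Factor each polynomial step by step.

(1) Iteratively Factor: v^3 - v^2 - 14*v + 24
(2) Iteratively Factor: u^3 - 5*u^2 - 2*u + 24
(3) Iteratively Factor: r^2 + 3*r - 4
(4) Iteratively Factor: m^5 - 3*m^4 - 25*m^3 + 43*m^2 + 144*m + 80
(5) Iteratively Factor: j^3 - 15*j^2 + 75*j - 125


(1) = (v + 4)*(v^2 - 5*v + 6) = (v - 3)*(v + 4)*(v - 2)
(2) = (u - 3)*(u^2 - 2*u - 8) = (u - 3)*(u + 2)*(u - 4)
(3) = (r - 1)*(r + 4)
(4) = (m - 4)*(m^4 + m^3 - 21*m^2 - 41*m - 20) = (m - 4)*(m + 1)*(m^3 - 21*m - 20) = (m - 5)*(m - 4)*(m + 1)*(m^2 + 5*m + 4) = (m - 5)*(m - 4)*(m + 1)^2*(m + 4)
(5) = (j - 5)*(j^2 - 10*j + 25) = (j - 5)^2*(j - 5)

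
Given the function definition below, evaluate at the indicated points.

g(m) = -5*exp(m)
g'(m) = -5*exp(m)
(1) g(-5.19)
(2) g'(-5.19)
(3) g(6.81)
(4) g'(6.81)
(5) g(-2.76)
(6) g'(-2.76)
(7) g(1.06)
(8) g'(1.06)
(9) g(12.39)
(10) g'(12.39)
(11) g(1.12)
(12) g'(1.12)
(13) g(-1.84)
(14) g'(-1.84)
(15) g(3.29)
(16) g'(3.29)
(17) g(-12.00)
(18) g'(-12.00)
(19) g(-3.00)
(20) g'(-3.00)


(1) = -0.03
(2) = -0.03
(3) = -4534.35
(4) = -4534.35
(5) = -0.32
(6) = -0.32
(7) = -14.43
(8) = -14.43
(9) = -1201928.51
(10) = -1201928.51
(11) = -15.32
(12) = -15.32
(13) = -0.79
(14) = -0.79
(15) = -134.21
(16) = -134.21
(17) = -0.00
(18) = -0.00
(19) = -0.25
(20) = -0.25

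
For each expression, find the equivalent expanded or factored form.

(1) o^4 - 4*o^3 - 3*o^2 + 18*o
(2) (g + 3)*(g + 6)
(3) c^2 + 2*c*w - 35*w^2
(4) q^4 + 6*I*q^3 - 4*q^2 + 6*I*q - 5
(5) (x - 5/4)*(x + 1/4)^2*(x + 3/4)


(1) = o*(o - 3)^2*(o + 2)
(2) = g^2 + 9*g + 18
(3) = (c - 5*w)*(c + 7*w)
(4) = (q - I)*(q + I)^2*(q + 5*I)
(5) = x^4 - 9*x^2/8 - x/2 - 15/256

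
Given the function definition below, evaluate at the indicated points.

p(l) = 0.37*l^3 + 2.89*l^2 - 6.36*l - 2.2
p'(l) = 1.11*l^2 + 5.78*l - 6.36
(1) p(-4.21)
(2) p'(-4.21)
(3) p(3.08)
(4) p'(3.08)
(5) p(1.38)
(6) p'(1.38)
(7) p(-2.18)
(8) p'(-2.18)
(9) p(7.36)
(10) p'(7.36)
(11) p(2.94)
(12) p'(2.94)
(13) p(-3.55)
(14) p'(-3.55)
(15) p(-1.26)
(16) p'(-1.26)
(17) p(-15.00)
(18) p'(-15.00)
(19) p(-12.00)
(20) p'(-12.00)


(1) = 48.19
(2) = -11.02
(3) = 16.44
(4) = 21.97
(5) = -4.50
(6) = 3.73
(7) = 21.57
(8) = -13.69
(9) = 255.06
(10) = 96.31
(11) = 13.48
(12) = 20.23
(13) = 40.25
(14) = -12.89
(15) = 9.66
(16) = -11.88
(17) = -505.30
(18) = 156.69
(19) = -149.08
(20) = 84.12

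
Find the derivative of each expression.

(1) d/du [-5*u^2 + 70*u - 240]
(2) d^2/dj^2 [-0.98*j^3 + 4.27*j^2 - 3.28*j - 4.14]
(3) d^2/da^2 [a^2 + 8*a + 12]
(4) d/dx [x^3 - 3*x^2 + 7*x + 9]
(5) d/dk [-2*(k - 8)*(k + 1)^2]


(1) = 70 - 10*u
(2) = 8.54 - 5.88*j
(3) = 2
(4) = 3*x^2 - 6*x + 7
(5) = 6*(5 - k)*(k + 1)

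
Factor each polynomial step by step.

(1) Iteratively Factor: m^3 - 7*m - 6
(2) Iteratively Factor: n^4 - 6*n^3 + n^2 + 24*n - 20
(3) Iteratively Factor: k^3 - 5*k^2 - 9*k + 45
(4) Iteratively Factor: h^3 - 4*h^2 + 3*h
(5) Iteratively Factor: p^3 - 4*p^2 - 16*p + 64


(1) = (m + 1)*(m^2 - m - 6) = (m + 1)*(m + 2)*(m - 3)
(2) = (n + 2)*(n^3 - 8*n^2 + 17*n - 10) = (n - 2)*(n + 2)*(n^2 - 6*n + 5) = (n - 2)*(n - 1)*(n + 2)*(n - 5)
(3) = (k + 3)*(k^2 - 8*k + 15) = (k - 3)*(k + 3)*(k - 5)
(4) = (h - 3)*(h^2 - h) = (h - 3)*(h - 1)*(h)
(5) = (p - 4)*(p^2 - 16) = (p - 4)^2*(p + 4)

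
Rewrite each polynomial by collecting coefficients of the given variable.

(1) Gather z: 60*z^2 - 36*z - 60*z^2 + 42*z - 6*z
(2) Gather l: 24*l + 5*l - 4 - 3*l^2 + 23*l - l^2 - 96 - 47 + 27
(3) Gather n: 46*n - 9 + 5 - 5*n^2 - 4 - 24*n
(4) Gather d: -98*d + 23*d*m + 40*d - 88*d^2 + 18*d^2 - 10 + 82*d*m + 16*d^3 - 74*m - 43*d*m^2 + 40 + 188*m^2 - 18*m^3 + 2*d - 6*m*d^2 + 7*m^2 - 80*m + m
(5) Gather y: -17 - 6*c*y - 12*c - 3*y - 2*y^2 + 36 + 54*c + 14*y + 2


(1) = 0
(2) = -4*l^2 + 52*l - 120
(3) = -5*n^2 + 22*n - 8
(4) = 16*d^3 + d^2*(-6*m - 70) + d*(-43*m^2 + 105*m - 56) - 18*m^3 + 195*m^2 - 153*m + 30
(5) = 42*c - 2*y^2 + y*(11 - 6*c) + 21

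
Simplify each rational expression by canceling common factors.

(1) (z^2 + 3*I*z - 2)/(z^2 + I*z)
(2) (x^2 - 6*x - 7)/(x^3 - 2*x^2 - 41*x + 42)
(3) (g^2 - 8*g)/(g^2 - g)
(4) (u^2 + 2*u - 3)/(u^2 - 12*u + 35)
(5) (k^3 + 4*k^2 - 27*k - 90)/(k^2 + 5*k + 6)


(1) = (z + 2*I)/z
(2) = (x + 1)/(x^2 + 5*x - 6)
(3) = (g - 8)/(g - 1)
(4) = (u^2 + 2*u - 3)/(u^2 - 12*u + 35)
(5) = (k^2 + k - 30)/(k + 2)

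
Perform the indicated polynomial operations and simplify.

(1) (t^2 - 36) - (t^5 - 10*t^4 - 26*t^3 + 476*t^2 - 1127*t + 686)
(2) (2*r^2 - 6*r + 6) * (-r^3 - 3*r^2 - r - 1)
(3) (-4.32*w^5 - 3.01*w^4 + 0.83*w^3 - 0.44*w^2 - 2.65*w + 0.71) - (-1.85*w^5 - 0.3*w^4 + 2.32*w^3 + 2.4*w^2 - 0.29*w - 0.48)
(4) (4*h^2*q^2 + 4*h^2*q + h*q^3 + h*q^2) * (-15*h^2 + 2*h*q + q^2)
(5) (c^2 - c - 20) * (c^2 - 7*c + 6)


(1) = -t^5 + 10*t^4 + 26*t^3 - 475*t^2 + 1127*t - 722
(2) = -2*r^5 + 10*r^3 - 14*r^2 - 6
(3) = -2.47*w^5 - 2.71*w^4 - 1.49*w^3 - 2.84*w^2 - 2.36*w + 1.19
(4) = -60*h^4*q^2 - 60*h^4*q - 7*h^3*q^3 - 7*h^3*q^2 + 6*h^2*q^4 + 6*h^2*q^3 + h*q^5 + h*q^4
(5) = c^4 - 8*c^3 - 7*c^2 + 134*c - 120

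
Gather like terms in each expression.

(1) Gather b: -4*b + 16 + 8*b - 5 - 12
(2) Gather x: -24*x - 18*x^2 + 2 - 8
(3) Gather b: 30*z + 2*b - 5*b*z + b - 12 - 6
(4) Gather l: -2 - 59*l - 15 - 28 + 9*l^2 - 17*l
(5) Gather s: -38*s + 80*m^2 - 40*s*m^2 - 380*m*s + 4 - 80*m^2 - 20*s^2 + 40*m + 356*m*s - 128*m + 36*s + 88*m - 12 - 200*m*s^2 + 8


(1) = 4*b - 1
(2) = -18*x^2 - 24*x - 6
(3) = b*(3 - 5*z) + 30*z - 18
(4) = 9*l^2 - 76*l - 45
(5) = s^2*(-200*m - 20) + s*(-40*m^2 - 24*m - 2)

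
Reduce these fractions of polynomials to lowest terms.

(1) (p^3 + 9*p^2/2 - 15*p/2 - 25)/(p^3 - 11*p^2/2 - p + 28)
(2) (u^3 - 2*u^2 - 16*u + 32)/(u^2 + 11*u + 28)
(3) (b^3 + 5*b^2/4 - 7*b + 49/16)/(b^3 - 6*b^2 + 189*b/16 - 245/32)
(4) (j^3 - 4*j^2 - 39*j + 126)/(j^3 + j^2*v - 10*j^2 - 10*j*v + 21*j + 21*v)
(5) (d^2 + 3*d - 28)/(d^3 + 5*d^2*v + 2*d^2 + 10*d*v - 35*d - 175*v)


(1) = (2*p^2 + 5*p - 25)/(2*p^2 - 15*p + 28)
(2) = (u^2 - 6*u + 8)/(u + 7)
(3) = (8*b^2 + 24*b - 14)/(8*b^2 - 34*b + 35)
(4) = (j + 6)/(j + v)
(5) = (d - 4)/(d^2 + 5*d*v - 5*d - 25*v)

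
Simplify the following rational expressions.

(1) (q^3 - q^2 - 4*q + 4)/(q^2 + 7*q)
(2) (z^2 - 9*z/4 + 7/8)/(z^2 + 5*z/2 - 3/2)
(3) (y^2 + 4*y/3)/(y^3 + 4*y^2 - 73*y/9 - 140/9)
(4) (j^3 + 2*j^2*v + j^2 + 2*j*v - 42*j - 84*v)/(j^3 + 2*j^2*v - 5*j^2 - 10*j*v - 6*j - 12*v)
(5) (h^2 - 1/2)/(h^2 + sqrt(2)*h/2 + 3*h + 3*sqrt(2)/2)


(1) = (q^3 - q^2 - 4*q + 4)/(q^2 + 7*q)
(2) = (4*z - 7)/(4*z + 12)
(3) = 3*y/(3*y^2 + 8*y - 35)
(4) = (j + 7)/(j + 1)
(5) = (4*h - 2*sqrt(2))/(4*h + 12)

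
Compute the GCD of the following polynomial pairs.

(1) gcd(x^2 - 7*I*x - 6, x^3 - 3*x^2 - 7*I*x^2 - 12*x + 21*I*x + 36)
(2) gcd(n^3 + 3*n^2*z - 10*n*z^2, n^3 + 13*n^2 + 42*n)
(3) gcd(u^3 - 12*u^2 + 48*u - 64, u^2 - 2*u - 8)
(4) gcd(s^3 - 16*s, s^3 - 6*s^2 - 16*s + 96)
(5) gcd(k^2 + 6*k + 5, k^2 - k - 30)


(1) = gcd((x - 6*I)*(x - I), (x - 3)*(x - 4*I)*(x - 3*I)) = 1
(2) = n
(3) = gcd((u - 4)^3, (u - 4)*(u + 2)) = u - 4
(4) = gcd(s*(s - 4)*(s + 4), (s - 6)*(s - 4)*(s + 4)) = s^2 - 16
(5) = k + 5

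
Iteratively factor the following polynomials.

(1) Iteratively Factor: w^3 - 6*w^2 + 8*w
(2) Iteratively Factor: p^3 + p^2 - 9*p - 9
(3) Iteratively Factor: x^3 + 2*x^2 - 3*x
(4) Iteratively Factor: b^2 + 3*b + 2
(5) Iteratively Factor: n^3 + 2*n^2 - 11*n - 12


(1) = (w - 4)*(w^2 - 2*w) = (w - 4)*(w - 2)*(w)
(2) = (p + 3)*(p^2 - 2*p - 3) = (p + 1)*(p + 3)*(p - 3)
(3) = (x + 3)*(x^2 - x) = (x - 1)*(x + 3)*(x)
(4) = (b + 1)*(b + 2)
(5) = (n + 1)*(n^2 + n - 12) = (n + 1)*(n + 4)*(n - 3)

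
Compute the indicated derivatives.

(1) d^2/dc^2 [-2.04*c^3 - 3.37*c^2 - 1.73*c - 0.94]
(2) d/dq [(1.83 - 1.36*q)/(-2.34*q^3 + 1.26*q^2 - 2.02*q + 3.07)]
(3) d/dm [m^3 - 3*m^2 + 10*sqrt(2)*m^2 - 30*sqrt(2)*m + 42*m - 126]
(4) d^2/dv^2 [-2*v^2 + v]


(1) = -12.24*c - 6.74
(2) = (-6.3648*q^3 + 14.5602*q^2 - 4.6116*q - 0.4786)/(5.4756*q^6 - 5.8968*q^5 + 11.0412*q^4 - 19.458*q^3 + 11.8168*q^2 - 12.4028*q + 9.4249)
(3) = 3*m^2 - 6*m + 20*sqrt(2)*m - 30*sqrt(2) + 42
(4) = -4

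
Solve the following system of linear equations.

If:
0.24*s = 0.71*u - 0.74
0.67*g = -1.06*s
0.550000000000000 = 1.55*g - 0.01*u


Then:
g = 0.36
s = -0.23
u = 0.97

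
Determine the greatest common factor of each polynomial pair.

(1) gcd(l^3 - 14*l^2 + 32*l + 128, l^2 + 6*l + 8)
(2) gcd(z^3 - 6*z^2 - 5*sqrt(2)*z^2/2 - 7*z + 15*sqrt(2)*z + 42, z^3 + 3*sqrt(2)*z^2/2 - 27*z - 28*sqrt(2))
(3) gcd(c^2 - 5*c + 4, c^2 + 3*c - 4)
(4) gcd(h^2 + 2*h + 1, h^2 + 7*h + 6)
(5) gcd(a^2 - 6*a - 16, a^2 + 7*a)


(1) = gcd((l - 8)^2*(l + 2), (l + 2)*(l + 4)) = l + 2
(2) = z^2 - 5*sqrt(2)*z/2 - 7
(3) = gcd((c - 4)*(c - 1), (c - 1)*(c + 4)) = c - 1
(4) = gcd((h + 1)^2, (h + 1)*(h + 6)) = h + 1
(5) = gcd((a - 8)*(a + 2), a*(a + 7)) = 1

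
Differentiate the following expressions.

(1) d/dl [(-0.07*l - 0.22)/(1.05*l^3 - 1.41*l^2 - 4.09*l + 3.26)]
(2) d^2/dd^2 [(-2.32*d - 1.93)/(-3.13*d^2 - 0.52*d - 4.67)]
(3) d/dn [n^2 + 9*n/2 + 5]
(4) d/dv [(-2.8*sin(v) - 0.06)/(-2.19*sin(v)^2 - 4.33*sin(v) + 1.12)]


(1) = (0.147*l^3 + 0.5943*l^2 - 0.6204*l - 1.128)/(1.1025*l^6 - 2.961*l^5 - 6.6009*l^4 + 18.3798*l^3 + 7.5349*l^2 - 26.6668*l + 10.6276)
(2) = ((2.32*d + 1.93)*(6.26*d + 0.52)*(12.52*d + 1.04) - (43.5696*d + 14.4946)*(3.13*d^2 + 0.52*d + 4.67))/(3.13*d^2 + 0.52*d + 4.67)^3
(3) = 2*n + 9/2
(4) = (-0.2628*sin(v) + 3.066*cos(2*v) - 6.4618)*cos(v)/(2.19*sin(v)^2 + 4.33*sin(v) - 1.12)^2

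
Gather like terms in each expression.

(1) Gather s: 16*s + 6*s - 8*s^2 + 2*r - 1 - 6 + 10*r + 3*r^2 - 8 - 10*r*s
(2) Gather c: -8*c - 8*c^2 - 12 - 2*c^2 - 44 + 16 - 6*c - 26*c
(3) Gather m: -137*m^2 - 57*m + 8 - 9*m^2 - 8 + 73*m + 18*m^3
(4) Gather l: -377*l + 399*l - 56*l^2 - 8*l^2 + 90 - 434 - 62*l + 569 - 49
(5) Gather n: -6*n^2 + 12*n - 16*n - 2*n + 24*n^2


(1) = 3*r^2 + 12*r - 8*s^2 + s*(22 - 10*r) - 15
(2) = -10*c^2 - 40*c - 40
(3) = 18*m^3 - 146*m^2 + 16*m
(4) = -64*l^2 - 40*l + 176
(5) = 18*n^2 - 6*n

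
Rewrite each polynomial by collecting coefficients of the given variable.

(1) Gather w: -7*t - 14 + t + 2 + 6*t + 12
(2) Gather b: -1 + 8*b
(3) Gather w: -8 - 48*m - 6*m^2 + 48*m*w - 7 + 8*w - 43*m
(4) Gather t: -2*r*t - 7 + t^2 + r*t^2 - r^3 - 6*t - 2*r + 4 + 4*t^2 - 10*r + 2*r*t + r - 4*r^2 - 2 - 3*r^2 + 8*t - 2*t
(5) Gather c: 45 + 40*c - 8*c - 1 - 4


(1) = 0
(2) = 8*b - 1
(3) = -6*m^2 - 91*m + w*(48*m + 8) - 15
(4) = -r^3 - 7*r^2 - 11*r + t^2*(r + 5) - 5
(5) = 32*c + 40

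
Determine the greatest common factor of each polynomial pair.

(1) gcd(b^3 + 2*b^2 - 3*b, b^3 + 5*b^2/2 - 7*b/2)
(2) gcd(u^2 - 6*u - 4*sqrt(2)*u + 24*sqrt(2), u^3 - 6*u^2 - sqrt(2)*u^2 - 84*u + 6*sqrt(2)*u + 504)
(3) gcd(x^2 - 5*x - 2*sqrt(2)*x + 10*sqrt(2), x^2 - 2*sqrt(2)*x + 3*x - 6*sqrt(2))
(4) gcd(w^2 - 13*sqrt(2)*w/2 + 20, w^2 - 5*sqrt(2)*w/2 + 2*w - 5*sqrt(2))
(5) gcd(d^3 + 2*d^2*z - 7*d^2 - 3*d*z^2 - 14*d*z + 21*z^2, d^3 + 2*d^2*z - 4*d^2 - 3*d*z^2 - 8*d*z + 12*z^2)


(1) = gcd(b*(b - 1)*(b + 3), b*(b - 1)*(b + 7/2)) = b^2 - b
(2) = u - 6
(3) = x - 2*sqrt(2)
(4) = w - 5*sqrt(2)/2
(5) = gcd((d - 7)*(d - z)*(d + 3*z), (d - 4)*(d - z)*(d + 3*z)) = -d^2 - 2*d*z + 3*z^2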